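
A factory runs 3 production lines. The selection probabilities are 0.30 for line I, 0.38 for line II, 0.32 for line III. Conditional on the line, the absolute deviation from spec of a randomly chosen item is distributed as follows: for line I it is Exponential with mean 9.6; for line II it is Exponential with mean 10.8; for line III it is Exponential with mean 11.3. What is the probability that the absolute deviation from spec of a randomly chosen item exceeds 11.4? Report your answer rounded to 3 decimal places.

0.340

Conditional on each line, P(X > 11.4): I: 0.304983; II: 0.347999; III: 0.364638.
By total probability, P(X > 11.4) = 0.3·0.304983 + 0.38·0.347999 + 0.32·0.364638 = 0.340419.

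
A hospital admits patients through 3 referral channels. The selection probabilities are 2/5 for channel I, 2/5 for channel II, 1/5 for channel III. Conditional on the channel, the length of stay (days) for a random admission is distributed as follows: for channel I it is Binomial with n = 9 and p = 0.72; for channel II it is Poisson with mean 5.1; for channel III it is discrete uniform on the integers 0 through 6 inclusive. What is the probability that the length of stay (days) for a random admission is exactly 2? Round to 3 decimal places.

Conditional on each channel, P(X = 2): I: 0.0025181; II: 0.0792882; III: 0.142857.
By total probability, P(X = 2) = 0.4·0.0025181 + 0.4·0.0792882 + 0.2·0.142857 = 0.0612939.

0.061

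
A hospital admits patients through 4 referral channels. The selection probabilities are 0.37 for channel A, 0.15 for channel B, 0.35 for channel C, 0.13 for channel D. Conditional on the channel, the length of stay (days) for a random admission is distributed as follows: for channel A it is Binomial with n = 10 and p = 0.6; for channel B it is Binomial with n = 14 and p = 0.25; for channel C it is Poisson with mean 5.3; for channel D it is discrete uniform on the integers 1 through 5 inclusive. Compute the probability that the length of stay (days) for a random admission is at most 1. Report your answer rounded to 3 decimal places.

0.053

Conditional on each channel, P(X ≤ 1): A: 0.00167772; B: 0.100968; C: 0.031447; D: 0.2.
By total probability, P(X ≤ 1) = 0.37·0.00167772 + 0.15·0.100968 + 0.35·0.031447 + 0.13·0.2 = 0.0527725.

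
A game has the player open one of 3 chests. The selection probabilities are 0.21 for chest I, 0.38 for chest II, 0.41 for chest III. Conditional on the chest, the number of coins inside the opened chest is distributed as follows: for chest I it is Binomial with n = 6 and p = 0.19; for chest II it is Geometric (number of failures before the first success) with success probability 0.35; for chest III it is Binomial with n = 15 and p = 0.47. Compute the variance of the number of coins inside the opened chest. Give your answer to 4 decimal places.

10.9918

Per component, I: μ=1.14, E[X²]=2.223; II: μ=1.85714, E[X²]=8.7551; III: μ=7.05, E[X²]=53.439.
E[X] = 0.21·1.14 + 0.38·1.85714 + 0.41·7.05 = 3.83561.
E[X²] = 0.21·2.223 + 0.38·8.7551 + 0.41·53.439 = 25.7038.
Var(X) = E[X²] − (E[X])² = 25.7038 − 14.7119 = 10.9918.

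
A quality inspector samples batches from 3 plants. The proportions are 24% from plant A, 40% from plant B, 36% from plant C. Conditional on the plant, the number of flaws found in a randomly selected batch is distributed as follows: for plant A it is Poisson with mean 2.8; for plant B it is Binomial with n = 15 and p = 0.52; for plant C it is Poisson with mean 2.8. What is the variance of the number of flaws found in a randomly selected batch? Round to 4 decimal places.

9.1776

Per component, A: μ=2.8, E[X²]=10.64; B: μ=7.8, E[X²]=64.584; C: μ=2.8, E[X²]=10.64.
E[X] = 0.24·2.8 + 0.4·7.8 + 0.36·2.8 = 4.8.
E[X²] = 0.24·10.64 + 0.4·64.584 + 0.36·10.64 = 32.2176.
Var(X) = E[X²] − (E[X])² = 32.2176 − 23.04 = 9.1776.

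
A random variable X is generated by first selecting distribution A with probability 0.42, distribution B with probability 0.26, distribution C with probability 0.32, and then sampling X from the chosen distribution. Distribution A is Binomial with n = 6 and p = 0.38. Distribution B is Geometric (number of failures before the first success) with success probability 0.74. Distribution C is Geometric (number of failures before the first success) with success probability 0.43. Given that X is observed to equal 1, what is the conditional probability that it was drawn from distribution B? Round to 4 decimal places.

Likelihoods P(X=1 | ·): A: 0.208878; B: 0.1924; C: 0.2451.
Posterior ∝ prior × likelihood. Numerator for B: 0.26·0.1924 = 0.050024.
Normalizing constant: 0.42·0.208878 + 0.26·0.1924 + 0.32·0.2451 = 0.216185.
P(B | observation) = 0.050024 / 0.216185 = 0.231395.

0.2314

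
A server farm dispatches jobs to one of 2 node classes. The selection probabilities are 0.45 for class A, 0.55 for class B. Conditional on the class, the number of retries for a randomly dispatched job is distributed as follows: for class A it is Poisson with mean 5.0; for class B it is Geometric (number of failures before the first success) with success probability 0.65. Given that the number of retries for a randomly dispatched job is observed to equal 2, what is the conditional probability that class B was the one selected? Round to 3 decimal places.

0.536

Likelihoods P(X=2 | ·): A: 0.0842243; B: 0.079625.
Posterior ∝ prior × likelihood. Numerator for B: 0.55·0.079625 = 0.0437937.
Normalizing constant: 0.45·0.0842243 + 0.55·0.079625 = 0.0816947.
P(B | observation) = 0.0437937 / 0.0816947 = 0.536066.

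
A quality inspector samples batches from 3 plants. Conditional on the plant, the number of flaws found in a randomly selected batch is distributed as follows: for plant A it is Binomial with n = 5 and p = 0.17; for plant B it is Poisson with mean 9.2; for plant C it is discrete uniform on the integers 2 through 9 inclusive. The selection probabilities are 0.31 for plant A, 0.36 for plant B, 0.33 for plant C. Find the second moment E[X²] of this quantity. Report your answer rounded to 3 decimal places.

For each component E[X²] = Var + (mean)², giving A: 1.428; B: 93.84; C: 35.5.
Overall E[X²] = 0.31·1.428 + 0.36·93.84 + 0.33·35.5 = 45.9401.

45.940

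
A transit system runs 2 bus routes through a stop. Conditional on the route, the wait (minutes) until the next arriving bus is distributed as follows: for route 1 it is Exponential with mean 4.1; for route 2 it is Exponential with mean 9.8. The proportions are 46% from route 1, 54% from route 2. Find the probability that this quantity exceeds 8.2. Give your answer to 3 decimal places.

0.296

Conditional on each route, P(X > 8.2): 1: 0.135335; 2: 0.433122.
By total probability, P(X > 8.2) = 0.46·0.135335 + 0.54·0.433122 = 0.29614.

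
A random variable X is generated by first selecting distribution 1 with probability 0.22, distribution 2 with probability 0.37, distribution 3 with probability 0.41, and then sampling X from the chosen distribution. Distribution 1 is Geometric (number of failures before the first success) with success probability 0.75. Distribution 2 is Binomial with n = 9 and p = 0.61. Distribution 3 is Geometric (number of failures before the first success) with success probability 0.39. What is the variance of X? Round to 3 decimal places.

7.174

Per component, 1: μ=0.333333, E[X²]=0.555556; 2: μ=5.49, E[X²]=32.2812; 3: μ=1.5641, E[X²]=6.45694.
E[X] = 0.22·0.333333 + 0.37·5.49 + 0.41·1.5641 = 2.74592.
E[X²] = 0.22·0.555556 + 0.37·32.2812 + 0.41·6.45694 = 14.7136.
Var(X) = E[X²] − (E[X])² = 14.7136 − 7.54005 = 7.17356.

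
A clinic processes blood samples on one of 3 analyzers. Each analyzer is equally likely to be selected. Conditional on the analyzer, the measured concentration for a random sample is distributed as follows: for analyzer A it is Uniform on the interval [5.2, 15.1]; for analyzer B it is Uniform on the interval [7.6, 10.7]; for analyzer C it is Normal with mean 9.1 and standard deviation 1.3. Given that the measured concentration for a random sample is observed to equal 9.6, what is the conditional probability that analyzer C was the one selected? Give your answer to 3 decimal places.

Likelihoods f(9.6 | ·): A: 0.10101; B: 0.322581; C: 0.285.
Posterior ∝ prior × likelihood. Numerator for C: 0.333333·0.285 = 0.0949999.
Normalizing constant: 0.333333·0.10101 + 0.333333·0.322581 + 0.333333·0.285 = 0.236197.
P(C | observation) = 0.0949999 / 0.236197 = 0.402206.

0.402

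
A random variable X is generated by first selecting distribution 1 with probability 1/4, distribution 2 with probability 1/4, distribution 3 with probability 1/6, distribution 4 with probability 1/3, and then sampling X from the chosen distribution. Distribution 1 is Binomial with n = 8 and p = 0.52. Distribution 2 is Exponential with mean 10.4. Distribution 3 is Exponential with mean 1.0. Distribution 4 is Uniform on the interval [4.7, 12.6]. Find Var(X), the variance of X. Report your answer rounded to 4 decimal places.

Per component, 1: μ=4.16, E[X²]=19.3024; 2: μ=10.4, E[X²]=216.32; 3: μ=1, E[X²]=2; 4: μ=8.65, E[X²]=80.0233.
E[X] = 0.25·4.16 + 0.25·10.4 + 0.166667·1 + 0.333333·8.65 = 6.69.
E[X²] = 0.25·19.3024 + 0.25·216.32 + 0.166667·2 + 0.333333·80.0233 = 85.9134.
Var(X) = E[X²] − (E[X])² = 85.9134 − 44.7561 = 41.1573.

41.1573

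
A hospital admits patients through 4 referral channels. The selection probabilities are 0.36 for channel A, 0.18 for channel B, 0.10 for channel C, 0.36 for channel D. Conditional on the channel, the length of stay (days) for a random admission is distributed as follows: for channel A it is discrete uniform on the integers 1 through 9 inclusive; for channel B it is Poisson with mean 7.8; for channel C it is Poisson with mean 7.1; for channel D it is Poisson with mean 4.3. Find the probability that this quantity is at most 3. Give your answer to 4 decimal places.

0.2722

Conditional on each channel, P(X ≤ 3): A: 0.333333; B: 0.0484766; C: 0.0766991; D: 0.377154.
By total probability, P(X ≤ 3) = 0.36·0.333333 + 0.18·0.0484766 + 0.1·0.0766991 + 0.36·0.377154 = 0.272171.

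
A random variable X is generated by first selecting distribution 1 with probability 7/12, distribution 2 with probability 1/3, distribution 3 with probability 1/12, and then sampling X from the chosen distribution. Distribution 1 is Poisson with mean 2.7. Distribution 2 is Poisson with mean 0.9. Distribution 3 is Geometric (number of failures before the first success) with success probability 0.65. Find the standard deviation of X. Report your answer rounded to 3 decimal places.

Per component, 1: μ=2.7, E[X²]=9.99; 2: μ=0.9, E[X²]=1.71; 3: μ=0.538462, E[X²]=1.11834.
E[X] = 0.583333·2.7 + 0.333333·0.9 + 0.0833333·0.538462 = 1.91987.
E[X²] = 0.583333·9.99 + 0.333333·1.71 + 0.0833333·1.11834 = 6.4907.
Var(X) = E[X²] − (E[X])² = 6.4907 − 3.68591 = 2.80479.
SD(X) = √2.80479 = 1.67475.

1.675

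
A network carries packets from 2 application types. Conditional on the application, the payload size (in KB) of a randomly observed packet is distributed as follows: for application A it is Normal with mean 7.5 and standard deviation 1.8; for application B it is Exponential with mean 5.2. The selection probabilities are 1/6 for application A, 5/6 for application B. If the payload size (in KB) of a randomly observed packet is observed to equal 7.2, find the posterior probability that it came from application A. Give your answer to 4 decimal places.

Likelihoods f(7.2 | ·): A: 0.218578; B: 0.0481577.
Posterior ∝ prior × likelihood. Numerator for A: 0.166667·0.218578 = 0.0364296.
Normalizing constant: 0.166667·0.218578 + 0.833333·0.0481577 = 0.076561.
P(A | observation) = 0.0364296 / 0.076561 = 0.475824.

0.4758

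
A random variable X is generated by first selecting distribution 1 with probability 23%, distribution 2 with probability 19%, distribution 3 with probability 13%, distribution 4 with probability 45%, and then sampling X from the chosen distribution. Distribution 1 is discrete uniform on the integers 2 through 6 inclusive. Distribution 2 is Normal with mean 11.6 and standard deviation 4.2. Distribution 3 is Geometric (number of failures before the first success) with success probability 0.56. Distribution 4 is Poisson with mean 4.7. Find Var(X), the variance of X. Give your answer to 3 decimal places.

Per component, 1: μ=4, E[X²]=18; 2: μ=11.6, E[X²]=152.2; 3: μ=0.785714, E[X²]=2.02041; 4: μ=4.7, E[X²]=26.79.
E[X] = 0.23·4 + 0.19·11.6 + 0.13·0.785714 + 0.45·4.7 = 5.34114.
E[X²] = 0.23·18 + 0.19·152.2 + 0.13·2.02041 + 0.45·26.79 = 45.3762.
Var(X) = E[X²] − (E[X])² = 45.3762 − 28.5278 = 16.8483.

16.848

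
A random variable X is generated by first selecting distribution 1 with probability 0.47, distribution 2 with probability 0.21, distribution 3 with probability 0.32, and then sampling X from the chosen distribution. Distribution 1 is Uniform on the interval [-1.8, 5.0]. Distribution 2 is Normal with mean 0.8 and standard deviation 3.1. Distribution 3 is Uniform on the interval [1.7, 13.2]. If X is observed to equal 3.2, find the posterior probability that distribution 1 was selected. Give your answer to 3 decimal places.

Likelihoods f(3.2 | ·): 1: 0.147059; 2: 0.0953664; 3: 0.0869565.
Posterior ∝ prior × likelihood. Numerator for 1: 0.47·0.147059 = 0.0691176.
Normalizing constant: 0.47·0.147059 + 0.21·0.0953664 + 0.32·0.0869565 = 0.116971.
P(1 | observation) = 0.0691176 / 0.116971 = 0.590897.

0.591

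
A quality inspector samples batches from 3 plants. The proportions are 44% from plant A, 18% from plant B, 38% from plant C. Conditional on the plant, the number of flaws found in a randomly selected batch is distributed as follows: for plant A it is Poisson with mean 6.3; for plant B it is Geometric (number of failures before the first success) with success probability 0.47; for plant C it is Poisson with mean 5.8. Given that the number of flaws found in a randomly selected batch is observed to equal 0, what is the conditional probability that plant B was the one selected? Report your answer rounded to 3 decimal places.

0.977

Likelihoods P(X=0 | ·): A: 0.0018363; B: 0.47; C: 0.00302755.
Posterior ∝ prior × likelihood. Numerator for B: 0.18·0.47 = 0.0846.
Normalizing constant: 0.44·0.0018363 + 0.18·0.47 + 0.38·0.00302755 = 0.0865584.
P(B | observation) = 0.0846 / 0.0865584 = 0.977374.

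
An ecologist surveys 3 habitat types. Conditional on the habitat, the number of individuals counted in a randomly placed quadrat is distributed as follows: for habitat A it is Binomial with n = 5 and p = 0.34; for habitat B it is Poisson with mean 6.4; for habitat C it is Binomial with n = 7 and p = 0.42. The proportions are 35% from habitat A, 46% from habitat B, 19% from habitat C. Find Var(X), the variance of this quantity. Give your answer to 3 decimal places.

Per component, A: μ=1.7, E[X²]=4.012; B: μ=6.4, E[X²]=47.36; C: μ=2.94, E[X²]=10.3488.
E[X] = 0.35·1.7 + 0.46·6.4 + 0.19·2.94 = 4.0976.
E[X²] = 0.35·4.012 + 0.46·47.36 + 0.19·10.3488 = 25.1561.
Var(X) = E[X²] − (E[X])² = 25.1561 − 16.7903 = 8.36575.

8.366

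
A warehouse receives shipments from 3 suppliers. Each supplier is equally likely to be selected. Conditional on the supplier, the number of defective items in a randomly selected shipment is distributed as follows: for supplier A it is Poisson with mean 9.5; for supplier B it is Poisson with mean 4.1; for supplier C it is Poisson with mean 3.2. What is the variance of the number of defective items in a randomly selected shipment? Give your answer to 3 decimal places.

13.340

Per component, A: μ=9.5, E[X²]=99.75; B: μ=4.1, E[X²]=20.91; C: μ=3.2, E[X²]=13.44.
E[X] = 0.333333·9.5 + 0.333333·4.1 + 0.333333·3.2 = 5.6.
E[X²] = 0.333333·99.75 + 0.333333·20.91 + 0.333333·13.44 = 44.7.
Var(X) = E[X²] − (E[X])² = 44.7 − 31.36 = 13.34.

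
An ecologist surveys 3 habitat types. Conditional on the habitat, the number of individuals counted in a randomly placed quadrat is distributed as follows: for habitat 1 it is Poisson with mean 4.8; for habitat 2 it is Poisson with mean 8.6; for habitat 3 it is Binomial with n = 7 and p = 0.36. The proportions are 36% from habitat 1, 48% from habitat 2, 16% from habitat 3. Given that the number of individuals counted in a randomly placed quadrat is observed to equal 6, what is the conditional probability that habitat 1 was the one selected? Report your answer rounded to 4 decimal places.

Likelihoods P(X=6 | ·): 1: 0.139798; 2: 0.103449; 3: 0.00975198.
Posterior ∝ prior × likelihood. Numerator for 1: 0.36·0.139798 = 0.0503273.
Normalizing constant: 0.36·0.139798 + 0.48·0.103449 + 0.16·0.00975198 = 0.101543.
P(1 | observation) = 0.0503273 / 0.101543 = 0.495625.

0.4956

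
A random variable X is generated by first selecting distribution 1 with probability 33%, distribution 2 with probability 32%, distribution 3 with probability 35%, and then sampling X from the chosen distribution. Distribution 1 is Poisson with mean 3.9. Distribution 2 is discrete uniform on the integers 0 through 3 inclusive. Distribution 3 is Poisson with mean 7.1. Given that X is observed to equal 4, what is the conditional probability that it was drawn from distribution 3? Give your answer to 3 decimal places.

Likelihoods P(X=4 | ·): 1: 0.195119; 2: 0; 3: 0.0873638.
Posterior ∝ prior × likelihood. Numerator for 3: 0.35·0.0873638 = 0.0305773.
Normalizing constant: 0.33·0.195119 + 0.32·0 + 0.35·0.0873638 = 0.0949665.
P(3 | observation) = 0.0305773 / 0.0949665 = 0.32198.

0.322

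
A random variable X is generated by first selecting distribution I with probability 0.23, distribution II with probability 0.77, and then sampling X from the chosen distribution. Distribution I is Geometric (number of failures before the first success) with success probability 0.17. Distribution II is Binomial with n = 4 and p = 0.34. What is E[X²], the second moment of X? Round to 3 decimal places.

For each component E[X²] = Var + (mean)², giving I: 52.5571; II: 2.7472.
Overall E[X²] = 0.23·52.5571 + 0.77·2.7472 = 14.2035.

14.203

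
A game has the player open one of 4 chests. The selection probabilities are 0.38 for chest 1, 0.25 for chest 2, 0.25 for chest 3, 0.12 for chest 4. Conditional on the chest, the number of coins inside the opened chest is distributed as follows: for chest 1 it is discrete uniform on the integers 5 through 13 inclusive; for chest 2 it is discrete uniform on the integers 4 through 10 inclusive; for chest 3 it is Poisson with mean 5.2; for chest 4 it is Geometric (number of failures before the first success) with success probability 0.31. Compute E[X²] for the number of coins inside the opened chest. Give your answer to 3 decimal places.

56.079

For each component E[X²] = Var + (mean)², giving 1: 87.6667; 2: 53; 3: 32.24; 4: 12.1342.
Overall E[X²] = 0.38·87.6667 + 0.25·53 + 0.25·32.24 + 0.12·12.1342 = 56.0794.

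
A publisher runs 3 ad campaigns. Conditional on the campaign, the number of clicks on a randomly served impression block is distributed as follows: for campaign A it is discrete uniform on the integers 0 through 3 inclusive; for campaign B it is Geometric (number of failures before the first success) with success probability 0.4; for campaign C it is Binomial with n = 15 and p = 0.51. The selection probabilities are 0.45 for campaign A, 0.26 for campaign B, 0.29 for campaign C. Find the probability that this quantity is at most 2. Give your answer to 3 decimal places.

0.542

Conditional on each campaign, P(X ≤ 2): A: 0.75; B: 0.784; C: 0.0029382.
By total probability, P(X ≤ 2) = 0.45·0.75 + 0.26·0.784 + 0.29·0.0029382 = 0.542192.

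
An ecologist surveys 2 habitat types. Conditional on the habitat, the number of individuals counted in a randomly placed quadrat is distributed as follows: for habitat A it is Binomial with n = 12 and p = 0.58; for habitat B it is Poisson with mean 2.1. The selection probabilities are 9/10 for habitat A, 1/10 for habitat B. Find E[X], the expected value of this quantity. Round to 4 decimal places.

6.4740

Component means — A: 6.96; B: 2.1.
E[X] = 0.9·6.96 + 0.1·2.1 = 6.474.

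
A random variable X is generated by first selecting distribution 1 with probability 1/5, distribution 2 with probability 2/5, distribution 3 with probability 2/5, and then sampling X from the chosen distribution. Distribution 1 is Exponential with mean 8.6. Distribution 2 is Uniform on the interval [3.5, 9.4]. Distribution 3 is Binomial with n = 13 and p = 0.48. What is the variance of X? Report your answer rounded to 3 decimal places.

Per component, 1: μ=8.6, E[X²]=147.92; 2: μ=6.45, E[X²]=44.5033; 3: μ=6.24, E[X²]=42.1824.
E[X] = 0.2·8.6 + 0.4·6.45 + 0.4·6.24 = 6.796.
E[X²] = 0.2·147.92 + 0.4·44.5033 + 0.4·42.1824 = 64.2583.
Var(X) = E[X²] − (E[X])² = 64.2583 − 46.1856 = 18.0727.

18.073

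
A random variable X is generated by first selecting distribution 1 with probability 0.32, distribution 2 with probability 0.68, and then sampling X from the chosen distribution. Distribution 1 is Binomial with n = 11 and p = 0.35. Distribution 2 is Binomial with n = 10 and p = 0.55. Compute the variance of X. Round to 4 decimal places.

3.0762

Per component, 1: μ=3.85, E[X²]=17.325; 2: μ=5.5, E[X²]=32.725.
E[X] = 0.32·3.85 + 0.68·5.5 = 4.972.
E[X²] = 0.32·17.325 + 0.68·32.725 = 27.797.
Var(X) = E[X²] − (E[X])² = 27.797 − 24.7208 = 3.07622.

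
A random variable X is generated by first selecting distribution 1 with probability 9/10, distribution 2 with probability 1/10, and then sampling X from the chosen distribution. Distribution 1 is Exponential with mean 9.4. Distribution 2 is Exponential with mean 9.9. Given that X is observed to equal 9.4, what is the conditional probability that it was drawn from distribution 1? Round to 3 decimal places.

Likelihoods f(9.4 | ·): 1: 0.0391361; 2: 0.0390845.
Posterior ∝ prior × likelihood. Numerator for 1: 0.9·0.0391361 = 0.0352225.
Normalizing constant: 0.9·0.0391361 + 0.1·0.0390845 = 0.0391309.
P(1 | observation) = 0.0352225 / 0.0391309 = 0.900119.

0.900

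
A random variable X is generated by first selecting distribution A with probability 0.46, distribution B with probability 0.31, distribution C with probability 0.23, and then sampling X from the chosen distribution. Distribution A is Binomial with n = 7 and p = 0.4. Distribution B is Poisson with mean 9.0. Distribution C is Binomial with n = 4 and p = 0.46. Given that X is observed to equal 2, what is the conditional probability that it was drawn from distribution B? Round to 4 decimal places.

0.0075

Likelihoods P(X=2 | ·): A: 0.261274; B: 0.0049981; C: 0.370215.
Posterior ∝ prior × likelihood. Numerator for B: 0.31·0.0049981 = 0.00154941.
Normalizing constant: 0.46·0.261274 + 0.31·0.0049981 + 0.23·0.370215 = 0.206885.
P(B | observation) = 0.00154941 / 0.206885 = 0.00748924.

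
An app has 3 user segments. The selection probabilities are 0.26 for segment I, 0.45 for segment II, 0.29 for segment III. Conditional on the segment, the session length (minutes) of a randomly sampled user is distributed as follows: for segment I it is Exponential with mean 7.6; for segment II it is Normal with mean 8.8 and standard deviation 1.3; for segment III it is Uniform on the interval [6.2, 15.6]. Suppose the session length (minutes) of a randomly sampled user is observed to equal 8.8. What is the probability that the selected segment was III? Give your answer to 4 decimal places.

Likelihoods f(8.8 | ·): I: 0.0413351; II: 0.306879; III: 0.106383.
Posterior ∝ prior × likelihood. Numerator for III: 0.29·0.106383 = 0.0308511.
Normalizing constant: 0.26·0.0413351 + 0.45·0.306879 + 0.29·0.106383 = 0.179694.
P(III | observation) = 0.0308511 / 0.179694 = 0.171687.

0.1717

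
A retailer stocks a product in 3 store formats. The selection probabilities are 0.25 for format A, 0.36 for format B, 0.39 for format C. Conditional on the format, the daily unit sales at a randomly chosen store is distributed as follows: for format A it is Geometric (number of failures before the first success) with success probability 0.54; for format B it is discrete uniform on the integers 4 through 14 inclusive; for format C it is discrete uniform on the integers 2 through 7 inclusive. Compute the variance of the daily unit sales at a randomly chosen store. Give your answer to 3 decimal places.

Per component, A: μ=0.851852, E[X²]=2.30316; B: μ=9, E[X²]=91; C: μ=4.5, E[X²]=23.1667.
E[X] = 0.25·0.851852 + 0.36·9 + 0.39·4.5 = 5.20796.
E[X²] = 0.25·2.30316 + 0.36·91 + 0.39·23.1667 = 42.3708.
Var(X) = E[X²] − (E[X])² = 42.3708 − 27.1229 = 15.2479.

15.248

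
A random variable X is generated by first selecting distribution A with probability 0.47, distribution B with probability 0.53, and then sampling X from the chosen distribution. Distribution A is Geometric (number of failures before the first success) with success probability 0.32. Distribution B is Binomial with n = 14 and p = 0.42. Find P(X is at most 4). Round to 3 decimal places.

Conditional on each component, P(X ≤ 4): A: 0.854607; B: 0.230265.
By total probability, P(X ≤ 4) = 0.47·0.854607 + 0.53·0.230265 = 0.523705.

0.524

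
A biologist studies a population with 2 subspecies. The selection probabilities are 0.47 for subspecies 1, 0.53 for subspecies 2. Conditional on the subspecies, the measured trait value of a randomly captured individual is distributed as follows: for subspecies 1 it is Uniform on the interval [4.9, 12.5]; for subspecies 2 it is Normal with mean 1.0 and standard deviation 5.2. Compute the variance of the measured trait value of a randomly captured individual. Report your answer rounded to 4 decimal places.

31.3626

Per component, 1: μ=8.7, E[X²]=80.5033; 2: μ=1, E[X²]=28.04.
E[X] = 0.47·8.7 + 0.53·1 = 4.619.
E[X²] = 0.47·80.5033 + 0.53·28.04 = 52.6978.
Var(X) = E[X²] − (E[X])² = 52.6978 − 21.3352 = 31.3626.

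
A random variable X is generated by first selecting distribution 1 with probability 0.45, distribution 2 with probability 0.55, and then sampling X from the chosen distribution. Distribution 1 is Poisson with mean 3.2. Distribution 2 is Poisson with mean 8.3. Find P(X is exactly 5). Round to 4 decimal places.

Conditional on each component, P(X = 5): 1: 0.113979; 2: 0.0815765.
By total probability, P(X = 5) = 0.45·0.113979 + 0.55·0.0815765 = 0.0961578.

0.0962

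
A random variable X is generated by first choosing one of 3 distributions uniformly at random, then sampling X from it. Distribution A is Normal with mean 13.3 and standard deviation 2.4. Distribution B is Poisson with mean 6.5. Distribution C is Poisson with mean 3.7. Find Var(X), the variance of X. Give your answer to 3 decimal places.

Per component, A: μ=13.3, E[X²]=182.65; B: μ=6.5, E[X²]=48.75; C: μ=3.7, E[X²]=17.39.
E[X] = 0.333333·13.3 + 0.333333·6.5 + 0.333333·3.7 = 7.83333.
E[X²] = 0.333333·182.65 + 0.333333·48.75 + 0.333333·17.39 = 82.93.
Var(X) = E[X²] − (E[X])² = 82.93 − 61.3611 = 21.5689.

21.569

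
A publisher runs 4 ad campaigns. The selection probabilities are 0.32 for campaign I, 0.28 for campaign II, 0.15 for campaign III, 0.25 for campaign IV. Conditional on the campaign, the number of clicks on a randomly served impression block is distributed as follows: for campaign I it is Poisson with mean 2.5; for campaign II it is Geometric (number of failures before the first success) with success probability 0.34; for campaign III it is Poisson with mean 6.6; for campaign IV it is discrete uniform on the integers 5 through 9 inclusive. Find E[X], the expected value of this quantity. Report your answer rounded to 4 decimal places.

Component means — I: 2.5; II: 1.94118; III: 6.6; IV: 7.
E[X] = 0.32·2.5 + 0.28·1.94118 + 0.15·6.6 + 0.25·7 = 4.08353.

4.0835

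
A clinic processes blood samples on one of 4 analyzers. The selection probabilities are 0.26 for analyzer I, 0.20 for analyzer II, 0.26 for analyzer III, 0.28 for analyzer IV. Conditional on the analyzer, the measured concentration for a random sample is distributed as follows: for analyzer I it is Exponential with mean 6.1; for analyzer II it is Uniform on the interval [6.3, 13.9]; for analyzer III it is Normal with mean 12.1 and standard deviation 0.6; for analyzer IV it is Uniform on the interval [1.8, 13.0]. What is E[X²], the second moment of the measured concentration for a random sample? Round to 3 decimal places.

97.134

For each component E[X²] = Var + (mean)², giving I: 74.42; II: 106.823; III: 146.77; IV: 65.2133.
Overall E[X²] = 0.26·74.42 + 0.2·106.823 + 0.26·146.77 + 0.28·65.2133 = 97.1338.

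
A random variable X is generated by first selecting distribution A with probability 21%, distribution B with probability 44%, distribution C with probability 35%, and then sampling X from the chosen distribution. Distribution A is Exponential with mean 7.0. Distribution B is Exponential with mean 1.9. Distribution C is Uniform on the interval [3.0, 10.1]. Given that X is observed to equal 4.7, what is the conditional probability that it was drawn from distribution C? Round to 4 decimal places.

Likelihoods f(4.7 | ·): A: 0.0729969; B: 0.0443546; C: 0.140845.
Posterior ∝ prior × likelihood. Numerator for C: 0.35·0.140845 = 0.0492958.
Normalizing constant: 0.21·0.0729969 + 0.44·0.0443546 + 0.35·0.140845 = 0.0841412.
P(C | observation) = 0.0492958 / 0.0841412 = 0.58587.

0.5859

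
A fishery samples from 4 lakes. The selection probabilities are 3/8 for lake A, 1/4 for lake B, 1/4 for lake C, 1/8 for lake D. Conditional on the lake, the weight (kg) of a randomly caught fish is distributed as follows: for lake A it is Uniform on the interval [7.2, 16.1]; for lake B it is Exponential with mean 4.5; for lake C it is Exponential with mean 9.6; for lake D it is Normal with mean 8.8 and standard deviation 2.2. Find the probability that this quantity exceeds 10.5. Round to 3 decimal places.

Conditional on each lake, P(X > 10.5): A: 0.629213; B: 0.096972; C: 0.334958; D: 0.219842.
By total probability, P(X > 10.5) = 0.375·0.629213 + 0.25·0.096972 + 0.25·0.334958 + 0.125·0.219842 = 0.371418.

0.371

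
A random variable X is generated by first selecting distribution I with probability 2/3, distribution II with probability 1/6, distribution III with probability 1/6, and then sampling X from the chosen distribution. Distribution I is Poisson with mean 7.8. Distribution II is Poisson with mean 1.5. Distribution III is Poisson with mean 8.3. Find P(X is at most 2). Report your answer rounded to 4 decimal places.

Conditional on each component, P(X ≤ 2): I: 0.0160698; II: 0.808847; III: 0.0108714.
By total probability, P(X ≤ 2) = 0.666667·0.0160698 + 0.166667·0.808847 + 0.166667·0.0108714 = 0.147333.

0.1473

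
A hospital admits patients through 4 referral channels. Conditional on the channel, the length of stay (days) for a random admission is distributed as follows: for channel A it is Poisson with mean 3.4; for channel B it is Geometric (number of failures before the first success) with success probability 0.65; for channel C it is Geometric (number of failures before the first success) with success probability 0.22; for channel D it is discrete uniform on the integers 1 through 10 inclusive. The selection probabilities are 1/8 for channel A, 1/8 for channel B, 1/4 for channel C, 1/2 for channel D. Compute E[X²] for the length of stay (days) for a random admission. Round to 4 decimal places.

For each component E[X²] = Var + (mean)², giving A: 14.96; B: 1.11834; C: 28.686; D: 38.5.
Overall E[X²] = 0.125·14.96 + 0.125·1.11834 + 0.25·28.686 + 0.5·38.5 = 28.4313.

28.4313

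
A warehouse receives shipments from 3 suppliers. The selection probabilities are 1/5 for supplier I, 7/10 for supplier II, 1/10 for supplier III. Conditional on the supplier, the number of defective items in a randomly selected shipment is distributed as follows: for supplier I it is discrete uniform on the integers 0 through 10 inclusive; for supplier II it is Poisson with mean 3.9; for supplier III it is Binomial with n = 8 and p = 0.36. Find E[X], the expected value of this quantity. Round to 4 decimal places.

4.0180

Component means — I: 5; II: 3.9; III: 2.88.
E[X] = 0.2·5 + 0.7·3.9 + 0.1·2.88 = 4.018.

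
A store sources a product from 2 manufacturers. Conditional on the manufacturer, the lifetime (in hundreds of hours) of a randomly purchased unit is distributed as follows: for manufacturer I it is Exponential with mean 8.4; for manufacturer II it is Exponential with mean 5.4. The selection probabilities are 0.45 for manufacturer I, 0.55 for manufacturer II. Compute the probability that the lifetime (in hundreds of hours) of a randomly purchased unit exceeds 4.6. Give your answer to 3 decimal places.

Conditional on each manufacturer, P(X > 4.6): I: 0.578325; II: 0.426624.
By total probability, P(X > 4.6) = 0.45·0.578325 + 0.55·0.426624 = 0.49489.

0.495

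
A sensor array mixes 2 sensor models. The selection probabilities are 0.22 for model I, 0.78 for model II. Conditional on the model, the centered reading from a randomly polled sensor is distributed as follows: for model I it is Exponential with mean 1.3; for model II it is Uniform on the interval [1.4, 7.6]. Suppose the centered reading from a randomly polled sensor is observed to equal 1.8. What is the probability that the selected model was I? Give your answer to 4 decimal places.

0.2520

Likelihoods f(1.8 | ·): I: 0.192631; II: 0.16129.
Posterior ∝ prior × likelihood. Numerator for I: 0.22·0.192631 = 0.0423788.
Normalizing constant: 0.22·0.192631 + 0.78·0.16129 = 0.168185.
P(I | observation) = 0.0423788 / 0.168185 = 0.251977.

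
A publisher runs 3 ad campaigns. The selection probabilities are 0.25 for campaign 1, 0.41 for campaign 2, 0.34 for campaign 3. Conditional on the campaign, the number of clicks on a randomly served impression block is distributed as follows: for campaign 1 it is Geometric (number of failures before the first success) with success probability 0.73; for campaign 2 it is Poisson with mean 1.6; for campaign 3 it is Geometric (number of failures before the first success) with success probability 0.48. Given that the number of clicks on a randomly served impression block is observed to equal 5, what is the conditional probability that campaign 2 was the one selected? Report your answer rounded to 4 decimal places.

0.5280

Likelihoods P(X=5 | ·): 1: 0.00104747; 2: 0.017642; 3: 0.0182498.
Posterior ∝ prior × likelihood. Numerator for 2: 0.41·0.017642 = 0.00723321.
Normalizing constant: 0.25·0.00104747 + 0.41·0.017642 + 0.34·0.0182498 = 0.0137.
P(2 | observation) = 0.00723321 / 0.0137 = 0.527971.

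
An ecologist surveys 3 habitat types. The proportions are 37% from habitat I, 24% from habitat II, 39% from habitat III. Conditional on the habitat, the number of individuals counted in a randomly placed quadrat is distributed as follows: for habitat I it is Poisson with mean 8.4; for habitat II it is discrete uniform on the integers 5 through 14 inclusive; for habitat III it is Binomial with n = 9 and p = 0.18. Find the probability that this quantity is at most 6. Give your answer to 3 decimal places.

Conditional on each habitat, P(X ≤ 6): I: 0.266993; II: 0.2; III: 0.999843.
By total probability, P(X ≤ 6) = 0.37·0.266993 + 0.24·0.2 + 0.39·0.999843 = 0.536726.

0.537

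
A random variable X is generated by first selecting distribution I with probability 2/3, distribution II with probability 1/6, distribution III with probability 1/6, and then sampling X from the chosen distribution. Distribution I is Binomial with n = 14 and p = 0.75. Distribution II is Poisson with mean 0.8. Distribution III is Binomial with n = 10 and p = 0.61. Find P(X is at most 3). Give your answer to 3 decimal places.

0.173

Conditional on each component, P(X ≤ 3): I: 3.98234e-05; II: 0.99092; III: 0.0476949.
By total probability, P(X ≤ 3) = 0.666667·3.98234e-05 + 0.166667·0.99092 + 0.166667·0.0476949 = 0.173129.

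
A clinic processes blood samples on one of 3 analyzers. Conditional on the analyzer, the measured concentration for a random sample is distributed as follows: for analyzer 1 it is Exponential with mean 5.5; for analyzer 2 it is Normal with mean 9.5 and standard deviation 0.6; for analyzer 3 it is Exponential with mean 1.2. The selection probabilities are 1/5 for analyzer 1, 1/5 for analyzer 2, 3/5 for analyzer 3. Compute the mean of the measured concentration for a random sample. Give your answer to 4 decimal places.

3.7200

Component means — 1: 5.5; 2: 9.5; 3: 1.2.
E[X] = 0.2·5.5 + 0.2·9.5 + 0.6·1.2 = 3.72.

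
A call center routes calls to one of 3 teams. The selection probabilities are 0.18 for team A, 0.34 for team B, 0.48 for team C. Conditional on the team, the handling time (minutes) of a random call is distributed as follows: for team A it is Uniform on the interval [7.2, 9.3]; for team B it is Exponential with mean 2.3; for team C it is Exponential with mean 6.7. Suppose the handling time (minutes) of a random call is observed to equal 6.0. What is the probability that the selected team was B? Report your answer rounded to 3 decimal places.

Likelihoods f(6.0 | ·): A: 0; B: 0.0320133; C: 0.0609544.
Posterior ∝ prior × likelihood. Numerator for B: 0.34·0.0320133 = 0.0108845.
Normalizing constant: 0.18·0 + 0.34·0.0320133 + 0.48·0.0609544 = 0.0401426.
P(B | observation) = 0.0108845 / 0.0401426 = 0.271146.

0.271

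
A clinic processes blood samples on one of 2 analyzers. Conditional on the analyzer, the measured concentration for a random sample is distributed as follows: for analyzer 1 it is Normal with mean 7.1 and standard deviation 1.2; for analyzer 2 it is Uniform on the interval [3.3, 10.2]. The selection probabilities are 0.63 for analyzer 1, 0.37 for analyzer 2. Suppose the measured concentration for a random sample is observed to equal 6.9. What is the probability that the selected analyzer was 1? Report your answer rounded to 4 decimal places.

0.7939

Likelihoods f(6.9 | ·): 1: 0.327866; 2: 0.144928.
Posterior ∝ prior × likelihood. Numerator for 1: 0.63·0.327866 = 0.206556.
Normalizing constant: 0.63·0.327866 + 0.37·0.144928 = 0.260179.
P(1 | observation) = 0.206556 / 0.260179 = 0.793899.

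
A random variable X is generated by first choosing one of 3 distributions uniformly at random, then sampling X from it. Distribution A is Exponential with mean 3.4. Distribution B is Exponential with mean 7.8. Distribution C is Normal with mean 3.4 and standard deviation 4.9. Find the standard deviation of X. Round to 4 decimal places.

Per component, A: μ=3.4, E[X²]=23.12; B: μ=7.8, E[X²]=121.68; C: μ=3.4, E[X²]=35.57.
E[X] = 0.333333·3.4 + 0.333333·7.8 + 0.333333·3.4 = 4.86667.
E[X²] = 0.333333·23.12 + 0.333333·121.68 + 0.333333·35.57 = 60.1233.
Var(X) = E[X²] − (E[X])² = 60.1233 − 23.6844 = 36.4389.
SD(X) = √36.4389 = 6.03646.

6.0365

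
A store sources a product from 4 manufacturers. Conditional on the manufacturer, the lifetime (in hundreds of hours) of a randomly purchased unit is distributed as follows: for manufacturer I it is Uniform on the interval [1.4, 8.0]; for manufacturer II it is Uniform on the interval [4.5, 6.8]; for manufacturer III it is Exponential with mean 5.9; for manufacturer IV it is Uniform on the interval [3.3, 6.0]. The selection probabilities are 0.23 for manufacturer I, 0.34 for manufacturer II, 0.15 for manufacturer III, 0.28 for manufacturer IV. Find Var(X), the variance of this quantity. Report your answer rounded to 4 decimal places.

6.6608

Per component, I: μ=4.7, E[X²]=25.72; II: μ=5.65, E[X²]=32.3633; III: μ=5.9, E[X²]=69.62; IV: μ=4.65, E[X²]=22.23.
E[X] = 0.23·4.7 + 0.34·5.65 + 0.15·5.9 + 0.28·4.65 = 5.189.
E[X²] = 0.23·25.72 + 0.34·32.3633 + 0.15·69.62 + 0.28·22.23 = 33.5865.
Var(X) = E[X²] − (E[X])² = 33.5865 − 26.9257 = 6.66081.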